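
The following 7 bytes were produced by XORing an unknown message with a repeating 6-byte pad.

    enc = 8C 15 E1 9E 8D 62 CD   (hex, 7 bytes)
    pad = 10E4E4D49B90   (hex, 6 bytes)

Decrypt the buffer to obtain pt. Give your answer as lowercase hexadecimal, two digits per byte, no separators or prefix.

The 6-byte key repeats, so the effective keystream is 10 e4 e4 d4 9b 90 10.
byte 0: 8c ⊕ 10 = 9c
byte 1: 15 ⊕ e4 = f1
byte 2: e1 ⊕ e4 = 05
byte 3: 9e ⊕ d4 = 4a
byte 4: 8d ⊕ 9b = 16
byte 5: 62 ⊕ 90 = f2
byte 6: cd ⊕ 10 = dd

9cf1054a16f2dd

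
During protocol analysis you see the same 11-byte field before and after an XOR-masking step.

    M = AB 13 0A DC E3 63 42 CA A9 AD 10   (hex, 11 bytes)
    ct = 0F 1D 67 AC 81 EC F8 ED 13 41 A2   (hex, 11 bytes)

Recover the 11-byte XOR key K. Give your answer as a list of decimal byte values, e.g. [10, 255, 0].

Since ct = M ⊕ K, XORing both sides with M gives K = M ⊕ ct.
ab ⊕ 0f = a4
13 ⊕ 1d = 0e
0a ⊕ 67 = 6d
dc ⊕ ac = 70
e3 ⊕ 81 = 62
63 ⊕ ec = 8f
42 ⊕ f8 = ba
ca ⊕ ed = 27
a9 ⊕ 13 = ba
ad ⊕ 41 = ec
10 ⊕ a2 = b2

[164, 14, 109, 112, 98, 143, 186, 39, 186, 236, 178]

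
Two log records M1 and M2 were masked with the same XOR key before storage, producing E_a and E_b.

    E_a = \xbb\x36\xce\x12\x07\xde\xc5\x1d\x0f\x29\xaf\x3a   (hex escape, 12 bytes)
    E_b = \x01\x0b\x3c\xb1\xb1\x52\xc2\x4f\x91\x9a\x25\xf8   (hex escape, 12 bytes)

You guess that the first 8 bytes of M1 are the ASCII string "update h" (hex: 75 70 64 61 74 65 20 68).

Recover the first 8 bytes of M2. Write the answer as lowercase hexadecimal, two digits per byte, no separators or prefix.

cf4d96c2c2e9273a

First, E_a ⊕ E_b = (M1 ⊕ K) ⊕ (M2 ⊕ K) = M1 ⊕ M2, so the key drops out. Then M2 = (M1 ⊕ M2) ⊕ M1 over the first 8 bytes.
byte 0: (bb ^ 01) ^ 75 = ba ^ 75 = cf
byte 1: (36 ^ 0b) ^ 70 = 3d ^ 70 = 4d
byte 2: (ce ^ 3c) ^ 64 = f2 ^ 64 = 96
byte 3: (12 ^ b1) ^ 61 = a3 ^ 61 = c2
byte 4: (07 ^ b1) ^ 74 = b6 ^ 74 = c2
byte 5: (de ^ 52) ^ 65 = 8c ^ 65 = e9
byte 6: (c5 ^ c2) ^ 20 = 07 ^ 20 = 27
byte 7: (1d ^ 4f) ^ 68 = 52 ^ 68 = 3a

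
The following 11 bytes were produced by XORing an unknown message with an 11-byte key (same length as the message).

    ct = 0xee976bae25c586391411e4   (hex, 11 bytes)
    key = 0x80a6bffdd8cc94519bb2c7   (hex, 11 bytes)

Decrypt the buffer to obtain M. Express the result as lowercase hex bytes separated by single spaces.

ee XOR 80 = 6e
97 XOR a6 = 31
6b XOR bf = d4
ae XOR fd = 53
25 XOR d8 = fd
c5 XOR cc = 09
86 XOR 94 = 12
39 XOR 51 = 68
14 XOR 9b = 8f
11 XOR b2 = a3
e4 XOR c7 = 23

6e 31 d4 53 fd 09 12 68 8f a3 23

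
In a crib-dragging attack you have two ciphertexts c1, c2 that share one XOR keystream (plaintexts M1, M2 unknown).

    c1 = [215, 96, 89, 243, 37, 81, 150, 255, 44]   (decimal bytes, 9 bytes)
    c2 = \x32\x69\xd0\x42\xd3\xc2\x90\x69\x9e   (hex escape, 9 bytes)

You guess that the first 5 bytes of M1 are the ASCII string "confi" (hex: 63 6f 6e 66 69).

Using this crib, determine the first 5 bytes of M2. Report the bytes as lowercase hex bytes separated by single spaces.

86 66 e7 d7 9f

First, c1 ⊕ c2 = (M1 ⊕ K) ⊕ (M2 ⊕ K) = M1 ⊕ M2, so the key drops out. Then M2 = (M1 ⊕ M2) ⊕ M1 over the first 5 bytes.
byte 0: (d7 xor 32) xor 63 = e5 xor 63 = 86
byte 1: (60 xor 69) xor 6f = 09 xor 6f = 66
byte 2: (59 xor d0) xor 6e = 89 xor 6e = e7
byte 3: (f3 xor 42) xor 66 = b1 xor 66 = d7
byte 4: (25 xor d3) xor 69 = f6 xor 69 = 9f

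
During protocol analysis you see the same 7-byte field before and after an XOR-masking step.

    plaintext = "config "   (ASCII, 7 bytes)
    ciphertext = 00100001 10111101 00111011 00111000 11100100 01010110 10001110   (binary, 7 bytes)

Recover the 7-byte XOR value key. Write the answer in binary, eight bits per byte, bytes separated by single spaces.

01000010 11010010 01010101 01011110 10001101 00110001 10101110

Since ciphertext = plaintext ⊕ key, XORing both sides with plaintext gives key = plaintext ⊕ ciphertext.
 99 XOR  33 =  66
111 XOR 189 = 210
110 XOR  59 =  85
102 XOR  56 =  94
105 XOR 228 = 141
103 XOR  86 =  49
 32 XOR 142 = 174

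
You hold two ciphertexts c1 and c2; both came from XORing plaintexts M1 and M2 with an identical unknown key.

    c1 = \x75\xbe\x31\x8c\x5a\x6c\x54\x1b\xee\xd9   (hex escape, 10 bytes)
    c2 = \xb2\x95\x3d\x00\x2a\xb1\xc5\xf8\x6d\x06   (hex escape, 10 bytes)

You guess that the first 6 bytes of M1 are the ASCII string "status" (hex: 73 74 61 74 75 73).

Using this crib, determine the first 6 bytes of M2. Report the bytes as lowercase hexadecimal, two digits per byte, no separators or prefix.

b45f6df805ae

First, c1 ⊕ c2 = (M1 ⊕ K) ⊕ (M2 ⊕ K) = M1 ⊕ M2, so the key drops out. Then M2 = (M1 ⊕ M2) ⊕ M1 over the first 6 bytes.
byte 0: (75 ^ b2) ^ 73 = c7 ^ 73 = b4
byte 1: (be ^ 95) ^ 74 = 2b ^ 74 = 5f
byte 2: (31 ^ 3d) ^ 61 = 0c ^ 61 = 6d
byte 3: (8c ^ 00) ^ 74 = 8c ^ 74 = f8
byte 4: (5a ^ 2a) ^ 75 = 70 ^ 75 = 05
byte 5: (6c ^ b1) ^ 73 = dd ^ 73 = ae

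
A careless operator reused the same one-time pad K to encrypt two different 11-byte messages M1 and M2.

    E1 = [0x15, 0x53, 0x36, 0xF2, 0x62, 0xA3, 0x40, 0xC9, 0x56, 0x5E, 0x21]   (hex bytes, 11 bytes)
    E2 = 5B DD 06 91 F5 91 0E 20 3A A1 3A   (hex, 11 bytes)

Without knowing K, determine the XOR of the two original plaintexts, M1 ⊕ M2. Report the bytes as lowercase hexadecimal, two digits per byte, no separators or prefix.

E1 ⊕ E2 = (M1 ⊕ K) ⊕ (M2 ⊕ K) = M1 ⊕ M2 — the shared key cancels under XOR.
byte 0:  21 ⊕  91 =  78
byte 1:  83 ⊕ 221 = 142
byte 2:  54 ⊕   6 =  48
byte 3: 242 ⊕ 145 =  99
byte 4:  98 ⊕ 245 = 151
byte 5: 163 ⊕ 145 =  50
byte 6:  64 ⊕  14 =  78
byte 7: 201 ⊕  32 = 233
byte 8:  86 ⊕  58 = 108
byte 9:  94 ⊕ 161 = 255
byte 10:  33 ⊕  58 =  27

4e8e306397324ee96cff1b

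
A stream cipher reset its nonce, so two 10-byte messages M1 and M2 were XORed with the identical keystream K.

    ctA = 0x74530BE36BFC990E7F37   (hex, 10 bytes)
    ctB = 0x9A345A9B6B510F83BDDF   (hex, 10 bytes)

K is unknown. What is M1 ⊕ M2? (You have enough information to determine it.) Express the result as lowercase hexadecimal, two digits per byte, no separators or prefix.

ee67517800ad968dc2e8

ctA ⊕ ctB = (M1 ⊕ K) ⊕ (M2 ⊕ K) = M1 ⊕ M2 — the shared key cancels under XOR.
116 ^ 154 = 238
 83 ^  52 = 103
 11 ^  90 =  81
227 ^ 155 = 120
107 ^ 107 =   0
252 ^  81 = 173
153 ^  15 = 150
 14 ^ 131 = 141
127 ^ 189 = 194
 55 ^ 223 = 232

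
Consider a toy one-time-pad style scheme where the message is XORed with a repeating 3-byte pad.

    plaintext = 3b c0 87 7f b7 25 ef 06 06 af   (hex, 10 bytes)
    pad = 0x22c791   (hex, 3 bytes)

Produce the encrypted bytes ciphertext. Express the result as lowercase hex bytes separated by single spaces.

The 3-byte key repeats, so the effective keystream is 22 c7 91 22 c7 91 22 c7 91 22.
byte 0: 3b XOR 22 = 19
byte 1: c0 XOR c7 = 07
byte 2: 87 XOR 91 = 16
byte 3: 7f XOR 22 = 5d
byte 4: b7 XOR c7 = 70
byte 5: 25 XOR 91 = b4
byte 6: ef XOR 22 = cd
byte 7: 06 XOR c7 = c1
byte 8: 06 XOR 91 = 97
byte 9: af XOR 22 = 8d

19 07 16 5d 70 b4 cd c1 97 8d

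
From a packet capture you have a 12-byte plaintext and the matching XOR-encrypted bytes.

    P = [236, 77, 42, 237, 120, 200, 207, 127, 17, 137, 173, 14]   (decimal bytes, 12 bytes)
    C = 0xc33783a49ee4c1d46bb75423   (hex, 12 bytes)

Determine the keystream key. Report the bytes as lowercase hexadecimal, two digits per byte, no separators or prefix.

Since C = P ⊕ key, XORing both sides with P gives key = P ⊕ C.
ec ^ c3 = 2f
4d ^ 37 = 7a
2a ^ 83 = a9
ed ^ a4 = 49
78 ^ 9e = e6
c8 ^ e4 = 2c
cf ^ c1 = 0e
7f ^ d4 = ab
11 ^ 6b = 7a
89 ^ b7 = 3e
ad ^ 54 = f9
0e ^ 23 = 2d

2f7aa949e62c0eab7a3ef92d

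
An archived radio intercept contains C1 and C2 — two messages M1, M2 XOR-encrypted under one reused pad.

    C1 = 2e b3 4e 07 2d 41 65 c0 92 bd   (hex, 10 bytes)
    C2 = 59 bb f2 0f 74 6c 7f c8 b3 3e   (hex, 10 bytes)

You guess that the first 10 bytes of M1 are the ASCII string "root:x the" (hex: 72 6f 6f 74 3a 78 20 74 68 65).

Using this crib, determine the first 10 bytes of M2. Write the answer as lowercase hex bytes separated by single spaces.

First, C1 ⊕ C2 = (M1 ⊕ K) ⊕ (M2 ⊕ K) = M1 ⊕ M2, so the key drops out. Then M2 = (M1 ⊕ M2) ⊕ M1 over the first 10 bytes.
byte 0: (2e XOR 59) XOR 72 = 77 XOR 72 = 05
byte 1: (b3 XOR bb) XOR 6f = 08 XOR 6f = 67
byte 2: (4e XOR f2) XOR 6f = bc XOR 6f = d3
byte 3: (07 XOR 0f) XOR 74 = 08 XOR 74 = 7c
byte 4: (2d XOR 74) XOR 3a = 59 XOR 3a = 63
byte 5: (41 XOR 6c) XOR 78 = 2d XOR 78 = 55
byte 6: (65 XOR 7f) XOR 20 = 1a XOR 20 = 3a
byte 7: (c0 XOR c8) XOR 74 = 08 XOR 74 = 7c
byte 8: (92 XOR b3) XOR 68 = 21 XOR 68 = 49
byte 9: (bd XOR 3e) XOR 65 = 83 XOR 65 = e6

05 67 d3 7c 63 55 3a 7c 49 e6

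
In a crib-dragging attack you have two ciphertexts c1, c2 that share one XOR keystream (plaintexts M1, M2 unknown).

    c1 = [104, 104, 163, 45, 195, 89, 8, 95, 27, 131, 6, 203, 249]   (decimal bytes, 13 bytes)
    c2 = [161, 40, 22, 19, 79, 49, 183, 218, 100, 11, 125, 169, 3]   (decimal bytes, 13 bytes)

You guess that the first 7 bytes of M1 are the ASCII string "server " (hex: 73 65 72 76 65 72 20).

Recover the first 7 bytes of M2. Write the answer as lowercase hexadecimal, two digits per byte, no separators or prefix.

First, c1 ⊕ c2 = (M1 ⊕ K) ⊕ (M2 ⊕ K) = M1 ⊕ M2, so the key drops out. Then M2 = (M1 ⊕ M2) ⊕ M1 over the first 7 bytes.
byte 0: (68 xor a1) xor 73 = c9 xor 73 = ba
byte 1: (68 xor 28) xor 65 = 40 xor 65 = 25
byte 2: (a3 xor 16) xor 72 = b5 xor 72 = c7
byte 3: (2d xor 13) xor 76 = 3e xor 76 = 48
byte 4: (c3 xor 4f) xor 65 = 8c xor 65 = e9
byte 5: (59 xor 31) xor 72 = 68 xor 72 = 1a
byte 6: (08 xor b7) xor 20 = bf xor 20 = 9f

ba25c748e91a9f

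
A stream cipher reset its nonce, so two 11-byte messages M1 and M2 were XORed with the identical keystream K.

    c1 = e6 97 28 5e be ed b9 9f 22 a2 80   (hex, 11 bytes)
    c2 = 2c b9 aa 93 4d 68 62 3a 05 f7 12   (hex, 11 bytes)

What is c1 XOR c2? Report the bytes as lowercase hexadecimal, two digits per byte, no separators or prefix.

c1 ⊕ c2 = (M1 ⊕ K) ⊕ (M2 ⊕ K) = M1 ⊕ M2 — the shared key cancels under XOR.
byte 0: e6 xor 2c = ca
byte 1: 97 xor b9 = 2e
byte 2: 28 xor aa = 82
byte 3: 5e xor 93 = cd
byte 4: be xor 4d = f3
byte 5: ed xor 68 = 85
byte 6: b9 xor 62 = db
byte 7: 9f xor 3a = a5
byte 8: 22 xor 05 = 27
byte 9: a2 xor f7 = 55
byte 10: 80 xor 12 = 92

ca2e82cdf385dba5275592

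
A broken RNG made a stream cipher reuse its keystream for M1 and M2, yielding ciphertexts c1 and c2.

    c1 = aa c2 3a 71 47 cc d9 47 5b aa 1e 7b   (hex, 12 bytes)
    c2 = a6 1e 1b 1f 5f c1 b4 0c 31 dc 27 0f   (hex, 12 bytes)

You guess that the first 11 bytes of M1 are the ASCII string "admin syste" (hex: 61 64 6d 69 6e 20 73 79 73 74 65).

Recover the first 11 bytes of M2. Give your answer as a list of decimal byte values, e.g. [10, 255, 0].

[109, 184, 76, 7, 118, 45, 30, 50, 25, 2, 92]

First, c1 ⊕ c2 = (M1 ⊕ K) ⊕ (M2 ⊕ K) = M1 ⊕ M2, so the key drops out. Then M2 = (M1 ⊕ M2) ⊕ M1 over the first 11 bytes.
byte 0: (aa ^ a6) ^ 61 = 0c ^ 61 = 6d
byte 1: (c2 ^ 1e) ^ 64 = dc ^ 64 = b8
byte 2: (3a ^ 1b) ^ 6d = 21 ^ 6d = 4c
byte 3: (71 ^ 1f) ^ 69 = 6e ^ 69 = 07
byte 4: (47 ^ 5f) ^ 6e = 18 ^ 6e = 76
byte 5: (cc ^ c1) ^ 20 = 0d ^ 20 = 2d
byte 6: (d9 ^ b4) ^ 73 = 6d ^ 73 = 1e
byte 7: (47 ^ 0c) ^ 79 = 4b ^ 79 = 32
byte 8: (5b ^ 31) ^ 73 = 6a ^ 73 = 19
byte 9: (aa ^ dc) ^ 74 = 76 ^ 74 = 02
byte 10: (1e ^ 27) ^ 65 = 39 ^ 65 = 5c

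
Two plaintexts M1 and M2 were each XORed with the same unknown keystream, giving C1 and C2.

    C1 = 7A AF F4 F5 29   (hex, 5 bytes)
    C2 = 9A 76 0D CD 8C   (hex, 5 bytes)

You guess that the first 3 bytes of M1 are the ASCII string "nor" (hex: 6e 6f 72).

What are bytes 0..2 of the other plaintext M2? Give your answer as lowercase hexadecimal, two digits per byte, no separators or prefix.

8eb68b

First, C1 ⊕ C2 = (M1 ⊕ K) ⊕ (M2 ⊕ K) = M1 ⊕ M2, so the key drops out. Then M2 = (M1 ⊕ M2) ⊕ M1 over the first 3 bytes.
byte 0: (7a ⊕ 9a) ⊕ 6e = e0 ⊕ 6e = 8e
byte 1: (af ⊕ 76) ⊕ 6f = d9 ⊕ 6f = b6
byte 2: (f4 ⊕ 0d) ⊕ 72 = f9 ⊕ 72 = 8b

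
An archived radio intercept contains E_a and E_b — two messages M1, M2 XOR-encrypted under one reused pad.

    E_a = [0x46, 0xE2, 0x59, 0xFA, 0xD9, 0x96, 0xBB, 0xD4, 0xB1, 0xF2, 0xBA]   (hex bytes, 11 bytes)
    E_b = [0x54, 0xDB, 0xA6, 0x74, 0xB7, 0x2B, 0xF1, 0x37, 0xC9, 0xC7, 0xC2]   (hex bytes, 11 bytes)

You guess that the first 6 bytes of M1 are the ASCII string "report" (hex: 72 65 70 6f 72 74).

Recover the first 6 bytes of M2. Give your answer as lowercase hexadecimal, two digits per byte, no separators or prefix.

605c8fe11cc9

First, E_a ⊕ E_b = (M1 ⊕ K) ⊕ (M2 ⊕ K) = M1 ⊕ M2, so the key drops out. Then M2 = (M1 ⊕ M2) ⊕ M1 over the first 6 bytes.
byte 0: (46 XOR 54) XOR 72 = 12 XOR 72 = 60
byte 1: (e2 XOR db) XOR 65 = 39 XOR 65 = 5c
byte 2: (59 XOR a6) XOR 70 = ff XOR 70 = 8f
byte 3: (fa XOR 74) XOR 6f = 8e XOR 6f = e1
byte 4: (d9 XOR b7) XOR 72 = 6e XOR 72 = 1c
byte 5: (96 XOR 2b) XOR 74 = bd XOR 74 = c9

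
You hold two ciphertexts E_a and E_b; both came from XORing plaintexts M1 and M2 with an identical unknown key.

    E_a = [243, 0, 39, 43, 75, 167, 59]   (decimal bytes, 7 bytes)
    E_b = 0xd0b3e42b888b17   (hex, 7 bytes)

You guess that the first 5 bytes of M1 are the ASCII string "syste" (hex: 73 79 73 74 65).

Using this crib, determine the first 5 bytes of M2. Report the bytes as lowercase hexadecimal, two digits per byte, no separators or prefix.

First, E_a ⊕ E_b = (M1 ⊕ K) ⊕ (M2 ⊕ K) = M1 ⊕ M2, so the key drops out. Then M2 = (M1 ⊕ M2) ⊕ M1 over the first 5 bytes.
byte 0: (f3 ^ d0) ^ 73 = 23 ^ 73 = 50
byte 1: (00 ^ b3) ^ 79 = b3 ^ 79 = ca
byte 2: (27 ^ e4) ^ 73 = c3 ^ 73 = b0
byte 3: (2b ^ 2b) ^ 74 = 00 ^ 74 = 74
byte 4: (4b ^ 88) ^ 65 = c3 ^ 65 = a6

50cab074a6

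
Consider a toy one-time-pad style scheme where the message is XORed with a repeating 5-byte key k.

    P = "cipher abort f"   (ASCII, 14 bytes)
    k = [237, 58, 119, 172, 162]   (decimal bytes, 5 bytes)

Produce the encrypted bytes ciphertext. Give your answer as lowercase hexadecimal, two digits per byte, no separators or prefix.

The 5-byte key repeats, so the effective keystream is ed 3a 77 ac a2 ed 3a 77 ac a2 ed 3a 77 ac.
byte 0: 63 ^ ed = 8e
byte 1: 69 ^ 3a = 53
byte 2: 70 ^ 77 = 07
byte 3: 68 ^ ac = c4
byte 4: 65 ^ a2 = c7
byte 5: 72 ^ ed = 9f
byte 6: 20 ^ 3a = 1a
byte 7: 61 ^ 77 = 16
byte 8: 62 ^ ac = ce
byte 9: 6f ^ a2 = cd
byte 10: 72 ^ ed = 9f
byte 11: 74 ^ 3a = 4e
byte 12: 20 ^ 77 = 57
byte 13: 66 ^ ac = ca

8e5307c4c79f1a16cecd9f4e57ca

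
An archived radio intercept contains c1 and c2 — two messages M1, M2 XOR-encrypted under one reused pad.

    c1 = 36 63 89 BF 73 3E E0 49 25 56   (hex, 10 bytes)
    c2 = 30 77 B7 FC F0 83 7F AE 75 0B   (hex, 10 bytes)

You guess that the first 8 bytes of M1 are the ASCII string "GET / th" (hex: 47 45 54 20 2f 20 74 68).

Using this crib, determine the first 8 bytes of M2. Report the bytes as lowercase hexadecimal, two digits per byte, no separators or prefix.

41516a63ac9deb8f

First, c1 ⊕ c2 = (M1 ⊕ K) ⊕ (M2 ⊕ K) = M1 ⊕ M2, so the key drops out. Then M2 = (M1 ⊕ M2) ⊕ M1 over the first 8 bytes.
byte 0: (36 XOR 30) XOR 47 = 06 XOR 47 = 41
byte 1: (63 XOR 77) XOR 45 = 14 XOR 45 = 51
byte 2: (89 XOR b7) XOR 54 = 3e XOR 54 = 6a
byte 3: (bf XOR fc) XOR 20 = 43 XOR 20 = 63
byte 4: (73 XOR f0) XOR 2f = 83 XOR 2f = ac
byte 5: (3e XOR 83) XOR 20 = bd XOR 20 = 9d
byte 6: (e0 XOR 7f) XOR 74 = 9f XOR 74 = eb
byte 7: (49 XOR ae) XOR 68 = e7 XOR 68 = 8f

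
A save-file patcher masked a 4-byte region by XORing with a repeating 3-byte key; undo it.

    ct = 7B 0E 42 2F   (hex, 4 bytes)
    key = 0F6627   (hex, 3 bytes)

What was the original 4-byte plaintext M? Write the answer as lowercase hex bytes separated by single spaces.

The 3-byte key repeats, so the effective keystream is 0f 66 27 0f.
byte 0: 123 xor  15 = 116
byte 1:  14 xor 102 = 104
byte 2:  66 xor  39 = 101
byte 3:  47 xor  15 =  32

74 68 65 20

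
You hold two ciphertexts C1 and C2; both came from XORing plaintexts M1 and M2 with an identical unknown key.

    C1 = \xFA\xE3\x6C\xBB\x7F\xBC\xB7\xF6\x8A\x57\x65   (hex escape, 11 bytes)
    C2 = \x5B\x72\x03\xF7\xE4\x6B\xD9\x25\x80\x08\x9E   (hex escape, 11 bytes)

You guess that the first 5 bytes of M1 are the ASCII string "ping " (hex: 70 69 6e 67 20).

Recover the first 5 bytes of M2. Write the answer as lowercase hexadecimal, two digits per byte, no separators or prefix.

d1f8012bbb

First, C1 ⊕ C2 = (M1 ⊕ K) ⊕ (M2 ⊕ K) = M1 ⊕ M2, so the key drops out. Then M2 = (M1 ⊕ M2) ⊕ M1 over the first 5 bytes.
byte 0: (fa XOR 5b) XOR 70 = a1 XOR 70 = d1
byte 1: (e3 XOR 72) XOR 69 = 91 XOR 69 = f8
byte 2: (6c XOR 03) XOR 6e = 6f XOR 6e = 01
byte 3: (bb XOR f7) XOR 67 = 4c XOR 67 = 2b
byte 4: (7f XOR e4) XOR 20 = 9b XOR 20 = bb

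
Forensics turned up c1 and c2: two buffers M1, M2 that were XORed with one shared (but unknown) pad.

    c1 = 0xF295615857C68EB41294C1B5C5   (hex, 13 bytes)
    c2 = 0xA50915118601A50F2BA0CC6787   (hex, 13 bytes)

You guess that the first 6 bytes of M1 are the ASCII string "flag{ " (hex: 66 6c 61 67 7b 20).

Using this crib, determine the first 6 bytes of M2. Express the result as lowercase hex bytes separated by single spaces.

31 f0 15 2e aa e7

First, c1 ⊕ c2 = (M1 ⊕ K) ⊕ (M2 ⊕ K) = M1 ⊕ M2, so the key drops out. Then M2 = (M1 ⊕ M2) ⊕ M1 over the first 6 bytes.
byte 0: (f2 XOR a5) XOR 66 = 57 XOR 66 = 31
byte 1: (95 XOR 09) XOR 6c = 9c XOR 6c = f0
byte 2: (61 XOR 15) XOR 61 = 74 XOR 61 = 15
byte 3: (58 XOR 11) XOR 67 = 49 XOR 67 = 2e
byte 4: (57 XOR 86) XOR 7b = d1 XOR 7b = aa
byte 5: (c6 XOR 01) XOR 20 = c7 XOR 20 = e7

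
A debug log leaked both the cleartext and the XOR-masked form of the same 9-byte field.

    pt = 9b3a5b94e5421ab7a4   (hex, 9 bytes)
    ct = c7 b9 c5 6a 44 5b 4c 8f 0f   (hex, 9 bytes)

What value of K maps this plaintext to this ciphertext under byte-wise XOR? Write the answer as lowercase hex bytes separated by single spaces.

Since ct = pt ⊕ K, XORing both sides with pt gives K = pt ⊕ ct.
byte 0: 9b ⊕ c7 = 5c
byte 1: 3a ⊕ b9 = 83
byte 2: 5b ⊕ c5 = 9e
byte 3: 94 ⊕ 6a = fe
byte 4: e5 ⊕ 44 = a1
byte 5: 42 ⊕ 5b = 19
byte 6: 1a ⊕ 4c = 56
byte 7: b7 ⊕ 8f = 38
byte 8: a4 ⊕ 0f = ab

5c 83 9e fe a1 19 56 38 ab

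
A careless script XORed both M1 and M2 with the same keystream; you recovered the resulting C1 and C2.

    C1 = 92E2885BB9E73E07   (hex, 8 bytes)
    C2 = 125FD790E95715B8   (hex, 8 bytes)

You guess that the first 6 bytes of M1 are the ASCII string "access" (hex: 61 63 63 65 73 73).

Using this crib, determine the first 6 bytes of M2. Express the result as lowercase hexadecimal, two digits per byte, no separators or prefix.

e1de3cae23c3

First, C1 ⊕ C2 = (M1 ⊕ K) ⊕ (M2 ⊕ K) = M1 ⊕ M2, so the key drops out. Then M2 = (M1 ⊕ M2) ⊕ M1 over the first 6 bytes.
byte 0: (92 ^ 12) ^ 61 = 80 ^ 61 = e1
byte 1: (e2 ^ 5f) ^ 63 = bd ^ 63 = de
byte 2: (88 ^ d7) ^ 63 = 5f ^ 63 = 3c
byte 3: (5b ^ 90) ^ 65 = cb ^ 65 = ae
byte 4: (b9 ^ e9) ^ 73 = 50 ^ 73 = 23
byte 5: (e7 ^ 57) ^ 73 = b0 ^ 73 = c3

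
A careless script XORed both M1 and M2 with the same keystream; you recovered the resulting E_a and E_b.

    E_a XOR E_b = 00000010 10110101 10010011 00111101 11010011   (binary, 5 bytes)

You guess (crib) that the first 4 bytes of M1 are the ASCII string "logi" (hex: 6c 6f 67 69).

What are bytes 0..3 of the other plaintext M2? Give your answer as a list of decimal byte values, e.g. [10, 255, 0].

Since E_a ⊕ E_b = M1 ⊕ M2, XORing with the guessed M1 bytes yields the corresponding M2 bytes: M2 = (E_a ⊕ E_b) ⊕ M1.
byte 0: 00000010 xor 01101100 = 01101110
byte 1: 10110101 xor 01101111 = 11011010
byte 2: 10010011 xor 01100111 = 11110100
byte 3: 00111101 xor 01101001 = 01010100

[110, 218, 244, 84]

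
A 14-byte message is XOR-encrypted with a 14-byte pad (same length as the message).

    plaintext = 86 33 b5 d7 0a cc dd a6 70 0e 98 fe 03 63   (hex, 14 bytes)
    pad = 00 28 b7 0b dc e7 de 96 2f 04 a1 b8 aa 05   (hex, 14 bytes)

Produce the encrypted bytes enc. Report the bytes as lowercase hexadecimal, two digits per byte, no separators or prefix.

86 ⊕ 00 = 86
33 ⊕ 28 = 1b
b5 ⊕ b7 = 02
d7 ⊕ 0b = dc
0a ⊕ dc = d6
cc ⊕ e7 = 2b
dd ⊕ de = 03
a6 ⊕ 96 = 30
70 ⊕ 2f = 5f
0e ⊕ 04 = 0a
98 ⊕ a1 = 39
fe ⊕ b8 = 46
03 ⊕ aa = a9
63 ⊕ 05 = 66

861b02dcd62b03305f0a3946a966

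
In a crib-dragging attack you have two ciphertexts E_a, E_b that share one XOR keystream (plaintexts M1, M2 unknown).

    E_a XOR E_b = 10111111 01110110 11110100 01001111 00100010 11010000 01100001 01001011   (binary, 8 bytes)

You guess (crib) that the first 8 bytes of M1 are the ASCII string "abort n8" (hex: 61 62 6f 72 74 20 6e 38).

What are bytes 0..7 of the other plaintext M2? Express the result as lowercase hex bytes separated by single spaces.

Since E_a ⊕ E_b = M1 ⊕ M2, XORing with the guessed M1 bytes yields the corresponding M2 bytes: M2 = (E_a ⊕ E_b) ⊕ M1.
bf ^ 61 = de
76 ^ 62 = 14
f4 ^ 6f = 9b
4f ^ 72 = 3d
22 ^ 74 = 56
d0 ^ 20 = f0
61 ^ 6e = 0f
4b ^ 38 = 73

de 14 9b 3d 56 f0 0f 73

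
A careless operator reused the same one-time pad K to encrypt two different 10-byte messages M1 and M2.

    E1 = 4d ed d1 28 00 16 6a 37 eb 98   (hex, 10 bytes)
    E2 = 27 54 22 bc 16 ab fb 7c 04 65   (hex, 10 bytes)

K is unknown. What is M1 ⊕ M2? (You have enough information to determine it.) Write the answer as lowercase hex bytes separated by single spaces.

E1 ⊕ E2 = (M1 ⊕ K) ⊕ (M2 ⊕ K) = M1 ⊕ M2 — the shared key cancels under XOR.
4d xor 27 = 6a
ed xor 54 = b9
d1 xor 22 = f3
28 xor bc = 94
00 xor 16 = 16
16 xor ab = bd
6a xor fb = 91
37 xor 7c = 4b
eb xor 04 = ef
98 xor 65 = fd

6a b9 f3 94 16 bd 91 4b ef fd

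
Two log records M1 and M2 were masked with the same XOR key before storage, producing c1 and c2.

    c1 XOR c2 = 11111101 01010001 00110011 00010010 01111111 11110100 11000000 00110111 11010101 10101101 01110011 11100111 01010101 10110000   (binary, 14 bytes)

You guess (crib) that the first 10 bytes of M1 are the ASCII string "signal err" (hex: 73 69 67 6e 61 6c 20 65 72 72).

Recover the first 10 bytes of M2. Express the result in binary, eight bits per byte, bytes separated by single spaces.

10001110 00111000 01010100 01111100 00011110 10011000 11100000 01010010 10100111 11011111

Since c1 ⊕ c2 = M1 ⊕ M2, XORing with the guessed M1 bytes yields the corresponding M2 bytes: M2 = (c1 ⊕ c2) ⊕ M1.
byte 0: 11111101 XOR 01110011 = 10001110
byte 1: 01010001 XOR 01101001 = 00111000
byte 2: 00110011 XOR 01100111 = 01010100
byte 3: 00010010 XOR 01101110 = 01111100
byte 4: 01111111 XOR 01100001 = 00011110
byte 5: 11110100 XOR 01101100 = 10011000
byte 6: 11000000 XOR 00100000 = 11100000
byte 7: 00110111 XOR 01100101 = 01010010
byte 8: 11010101 XOR 01110010 = 10100111
byte 9: 10101101 XOR 01110010 = 11011111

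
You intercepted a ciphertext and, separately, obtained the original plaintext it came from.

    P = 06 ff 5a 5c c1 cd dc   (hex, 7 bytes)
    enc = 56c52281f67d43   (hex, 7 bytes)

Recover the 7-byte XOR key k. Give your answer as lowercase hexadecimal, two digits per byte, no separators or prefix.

503a78dd37b09f

Since enc = P ⊕ k, XORing both sides with P gives k = P ⊕ enc.
06 xor 56 = 50
ff xor c5 = 3a
5a xor 22 = 78
5c xor 81 = dd
c1 xor f6 = 37
cd xor 7d = b0
dc xor 43 = 9f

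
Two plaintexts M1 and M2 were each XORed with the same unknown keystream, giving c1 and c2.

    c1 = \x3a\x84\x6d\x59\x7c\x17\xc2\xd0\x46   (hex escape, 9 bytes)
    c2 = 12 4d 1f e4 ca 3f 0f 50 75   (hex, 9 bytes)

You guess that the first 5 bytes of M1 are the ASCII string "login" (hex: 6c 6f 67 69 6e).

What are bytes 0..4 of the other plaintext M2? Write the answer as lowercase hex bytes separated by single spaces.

44 a6 15 d4 d8

First, c1 ⊕ c2 = (M1 ⊕ K) ⊕ (M2 ⊕ K) = M1 ⊕ M2, so the key drops out. Then M2 = (M1 ⊕ M2) ⊕ M1 over the first 5 bytes.
byte 0: (3a XOR 12) XOR 6c = 28 XOR 6c = 44
byte 1: (84 XOR 4d) XOR 6f = c9 XOR 6f = a6
byte 2: (6d XOR 1f) XOR 67 = 72 XOR 67 = 15
byte 3: (59 XOR e4) XOR 69 = bd XOR 69 = d4
byte 4: (7c XOR ca) XOR 6e = b6 XOR 6e = d8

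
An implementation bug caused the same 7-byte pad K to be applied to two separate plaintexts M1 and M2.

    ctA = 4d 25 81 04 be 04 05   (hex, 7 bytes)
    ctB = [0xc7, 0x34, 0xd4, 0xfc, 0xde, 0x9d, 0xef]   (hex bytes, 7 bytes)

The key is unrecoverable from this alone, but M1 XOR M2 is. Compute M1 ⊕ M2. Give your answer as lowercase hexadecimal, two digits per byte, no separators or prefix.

8a1155f86099ea

ctA ⊕ ctB = (M1 ⊕ K) ⊕ (M2 ⊕ K) = M1 ⊕ M2 — the shared key cancels under XOR.
byte 0:  77 XOR 199 = 138
byte 1:  37 XOR  52 =  17
byte 2: 129 XOR 212 =  85
byte 3:   4 XOR 252 = 248
byte 4: 190 XOR 222 =  96
byte 5:   4 XOR 157 = 153
byte 6:   5 XOR 239 = 234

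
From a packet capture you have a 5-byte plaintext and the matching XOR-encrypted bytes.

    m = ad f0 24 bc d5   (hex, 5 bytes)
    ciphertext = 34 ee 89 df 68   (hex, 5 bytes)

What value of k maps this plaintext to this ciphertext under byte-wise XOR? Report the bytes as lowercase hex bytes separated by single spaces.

99 1e ad 63 bd

Since ciphertext = m ⊕ k, XORing both sides with m gives k = m ⊕ ciphertext.
byte 0: ad ⊕ 34 = 99
byte 1: f0 ⊕ ee = 1e
byte 2: 24 ⊕ 89 = ad
byte 3: bc ⊕ df = 63
byte 4: d5 ⊕ 68 = bd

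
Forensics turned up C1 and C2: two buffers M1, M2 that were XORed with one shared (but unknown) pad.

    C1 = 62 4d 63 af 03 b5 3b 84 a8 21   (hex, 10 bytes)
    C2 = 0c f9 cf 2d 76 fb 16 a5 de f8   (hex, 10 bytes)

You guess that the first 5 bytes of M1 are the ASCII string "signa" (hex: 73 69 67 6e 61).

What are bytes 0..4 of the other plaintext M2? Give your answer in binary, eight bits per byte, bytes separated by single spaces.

First, C1 ⊕ C2 = (M1 ⊕ K) ⊕ (M2 ⊕ K) = M1 ⊕ M2, so the key drops out. Then M2 = (M1 ⊕ M2) ⊕ M1 over the first 5 bytes.
byte 0: (62 ⊕ 0c) ⊕ 73 = 6e ⊕ 73 = 1d
byte 1: (4d ⊕ f9) ⊕ 69 = b4 ⊕ 69 = dd
byte 2: (63 ⊕ cf) ⊕ 67 = ac ⊕ 67 = cb
byte 3: (af ⊕ 2d) ⊕ 6e = 82 ⊕ 6e = ec
byte 4: (03 ⊕ 76) ⊕ 61 = 75 ⊕ 61 = 14

00011101 11011101 11001011 11101100 00010100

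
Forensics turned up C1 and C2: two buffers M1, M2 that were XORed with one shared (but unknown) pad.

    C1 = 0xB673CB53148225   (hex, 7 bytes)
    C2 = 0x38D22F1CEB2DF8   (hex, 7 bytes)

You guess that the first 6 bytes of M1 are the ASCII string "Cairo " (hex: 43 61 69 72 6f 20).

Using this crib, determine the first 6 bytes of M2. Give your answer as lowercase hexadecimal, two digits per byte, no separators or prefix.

cdc08d3d908f

First, C1 ⊕ C2 = (M1 ⊕ K) ⊕ (M2 ⊕ K) = M1 ⊕ M2, so the key drops out. Then M2 = (M1 ⊕ M2) ⊕ M1 over the first 6 bytes.
byte 0: (b6 xor 38) xor 43 = 8e xor 43 = cd
byte 1: (73 xor d2) xor 61 = a1 xor 61 = c0
byte 2: (cb xor 2f) xor 69 = e4 xor 69 = 8d
byte 3: (53 xor 1c) xor 72 = 4f xor 72 = 3d
byte 4: (14 xor eb) xor 6f = ff xor 6f = 90
byte 5: (82 xor 2d) xor 20 = af xor 20 = 8f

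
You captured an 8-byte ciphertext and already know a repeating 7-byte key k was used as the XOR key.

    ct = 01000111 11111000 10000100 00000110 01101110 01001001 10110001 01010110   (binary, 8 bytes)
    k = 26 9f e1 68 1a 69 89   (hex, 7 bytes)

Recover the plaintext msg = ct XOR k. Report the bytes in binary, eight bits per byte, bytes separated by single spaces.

01100001 01100111 01100101 01101110 01110100 00100000 00111000 01110000

The 7-byte key repeats, so the effective keystream is 26 9f e1 68 1a 69 89 26.
byte 0: 47 ^ 26 = 61
byte 1: f8 ^ 9f = 67
byte 2: 84 ^ e1 = 65
byte 3: 06 ^ 68 = 6e
byte 4: 6e ^ 1a = 74
byte 5: 49 ^ 69 = 20
byte 6: b1 ^ 89 = 38
byte 7: 56 ^ 26 = 70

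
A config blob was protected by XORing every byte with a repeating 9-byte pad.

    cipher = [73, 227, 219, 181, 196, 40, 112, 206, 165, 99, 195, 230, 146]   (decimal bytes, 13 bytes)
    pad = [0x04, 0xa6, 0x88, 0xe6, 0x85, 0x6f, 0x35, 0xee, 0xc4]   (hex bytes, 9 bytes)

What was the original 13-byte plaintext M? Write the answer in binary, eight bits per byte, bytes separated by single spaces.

01001101 01000101 01010011 01010011 01000001 01000111 01000101 00100000 01100001 01100111 01100101 01101110 01110100

The 9-byte key repeats, so the effective keystream is 04 a6 88 e6 85 6f 35 ee c4 04 a6 88 e6.
byte 0: 49 xor 04 = 4d
byte 1: e3 xor a6 = 45
byte 2: db xor 88 = 53
byte 3: b5 xor e6 = 53
byte 4: c4 xor 85 = 41
byte 5: 28 xor 6f = 47
byte 6: 70 xor 35 = 45
byte 7: ce xor ee = 20
byte 8: a5 xor c4 = 61
byte 9: 63 xor 04 = 67
byte 10: c3 xor a6 = 65
byte 11: e6 xor 88 = 6e
byte 12: 92 xor e6 = 74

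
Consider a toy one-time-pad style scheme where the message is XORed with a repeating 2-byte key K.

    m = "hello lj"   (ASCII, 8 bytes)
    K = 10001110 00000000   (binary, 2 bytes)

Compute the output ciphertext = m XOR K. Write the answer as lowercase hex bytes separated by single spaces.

The 2-byte key repeats, so the effective keystream is 8e 00 8e 00 8e 00 8e 00.
byte 0: 68 xor 8e = e6
byte 1: 65 xor 00 = 65
byte 2: 6c xor 8e = e2
byte 3: 6c xor 00 = 6c
byte 4: 6f xor 8e = e1
byte 5: 20 xor 00 = 20
byte 6: 6c xor 8e = e2
byte 7: 6a xor 00 = 6a

e6 65 e2 6c e1 20 e2 6a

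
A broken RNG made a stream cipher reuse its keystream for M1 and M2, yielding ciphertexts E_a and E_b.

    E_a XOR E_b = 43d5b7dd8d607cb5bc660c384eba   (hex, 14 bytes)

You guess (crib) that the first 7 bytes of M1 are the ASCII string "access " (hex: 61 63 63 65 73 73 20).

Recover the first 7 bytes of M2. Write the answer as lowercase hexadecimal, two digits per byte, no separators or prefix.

Since E_a ⊕ E_b = M1 ⊕ M2, XORing with the guessed M1 bytes yields the corresponding M2 bytes: M2 = (E_a ⊕ E_b) ⊕ M1.
byte 0: 43 ⊕ 61 = 22
byte 1: d5 ⊕ 63 = b6
byte 2: b7 ⊕ 63 = d4
byte 3: dd ⊕ 65 = b8
byte 4: 8d ⊕ 73 = fe
byte 5: 60 ⊕ 73 = 13
byte 6: 7c ⊕ 20 = 5c

22b6d4b8fe135c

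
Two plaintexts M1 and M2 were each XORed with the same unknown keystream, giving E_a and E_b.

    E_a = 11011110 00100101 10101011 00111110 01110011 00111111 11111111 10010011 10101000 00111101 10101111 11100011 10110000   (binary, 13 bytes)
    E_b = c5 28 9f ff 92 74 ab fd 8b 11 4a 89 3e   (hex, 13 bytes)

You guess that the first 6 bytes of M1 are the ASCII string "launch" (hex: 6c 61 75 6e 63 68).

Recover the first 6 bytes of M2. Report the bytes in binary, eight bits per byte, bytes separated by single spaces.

01110111 01101100 01000001 10101111 10000010 00100011

First, E_a ⊕ E_b = (M1 ⊕ K) ⊕ (M2 ⊕ K) = M1 ⊕ M2, so the key drops out. Then M2 = (M1 ⊕ M2) ⊕ M1 over the first 6 bytes.
byte 0: (de ^ c5) ^ 6c = 1b ^ 6c = 77
byte 1: (25 ^ 28) ^ 61 = 0d ^ 61 = 6c
byte 2: (ab ^ 9f) ^ 75 = 34 ^ 75 = 41
byte 3: (3e ^ ff) ^ 6e = c1 ^ 6e = af
byte 4: (73 ^ 92) ^ 63 = e1 ^ 63 = 82
byte 5: (3f ^ 74) ^ 68 = 4b ^ 68 = 23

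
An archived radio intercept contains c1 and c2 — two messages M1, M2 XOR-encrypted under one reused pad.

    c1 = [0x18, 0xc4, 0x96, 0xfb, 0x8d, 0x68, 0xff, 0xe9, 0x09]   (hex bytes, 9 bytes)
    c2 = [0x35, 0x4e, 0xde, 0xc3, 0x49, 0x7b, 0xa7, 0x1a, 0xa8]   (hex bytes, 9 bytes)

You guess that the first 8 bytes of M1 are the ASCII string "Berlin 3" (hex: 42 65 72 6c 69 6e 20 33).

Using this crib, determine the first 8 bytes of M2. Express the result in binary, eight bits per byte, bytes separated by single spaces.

01101111 11101111 00111010 01010100 10101101 01111101 01111000 11000000

First, c1 ⊕ c2 = (M1 ⊕ K) ⊕ (M2 ⊕ K) = M1 ⊕ M2, so the key drops out. Then M2 = (M1 ⊕ M2) ⊕ M1 over the first 8 bytes.
byte 0: (18 ⊕ 35) ⊕ 42 = 2d ⊕ 42 = 6f
byte 1: (c4 ⊕ 4e) ⊕ 65 = 8a ⊕ 65 = ef
byte 2: (96 ⊕ de) ⊕ 72 = 48 ⊕ 72 = 3a
byte 3: (fb ⊕ c3) ⊕ 6c = 38 ⊕ 6c = 54
byte 4: (8d ⊕ 49) ⊕ 69 = c4 ⊕ 69 = ad
byte 5: (68 ⊕ 7b) ⊕ 6e = 13 ⊕ 6e = 7d
byte 6: (ff ⊕ a7) ⊕ 20 = 58 ⊕ 20 = 78
byte 7: (e9 ⊕ 1a) ⊕ 33 = f3 ⊕ 33 = c0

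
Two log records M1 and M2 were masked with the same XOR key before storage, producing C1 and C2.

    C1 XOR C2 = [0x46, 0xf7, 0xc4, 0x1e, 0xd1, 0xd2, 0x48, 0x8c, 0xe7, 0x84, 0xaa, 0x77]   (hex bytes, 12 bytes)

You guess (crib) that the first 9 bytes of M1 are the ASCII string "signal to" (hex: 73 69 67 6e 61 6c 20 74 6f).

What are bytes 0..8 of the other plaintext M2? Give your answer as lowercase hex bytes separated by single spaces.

Since C1 ⊕ C2 = M1 ⊕ M2, XORing with the guessed M1 bytes yields the corresponding M2 bytes: M2 = (C1 ⊕ C2) ⊕ M1.
46 xor 73 = 35
f7 xor 69 = 9e
c4 xor 67 = a3
1e xor 6e = 70
d1 xor 61 = b0
d2 xor 6c = be
48 xor 20 = 68
8c xor 74 = f8
e7 xor 6f = 88

35 9e a3 70 b0 be 68 f8 88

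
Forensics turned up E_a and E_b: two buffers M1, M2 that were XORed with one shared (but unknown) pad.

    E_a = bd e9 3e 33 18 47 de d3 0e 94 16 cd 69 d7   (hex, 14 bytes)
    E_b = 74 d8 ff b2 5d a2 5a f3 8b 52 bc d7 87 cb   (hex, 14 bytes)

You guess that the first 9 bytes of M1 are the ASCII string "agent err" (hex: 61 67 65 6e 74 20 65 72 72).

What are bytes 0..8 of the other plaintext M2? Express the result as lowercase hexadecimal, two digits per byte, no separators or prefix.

First, E_a ⊕ E_b = (M1 ⊕ K) ⊕ (M2 ⊕ K) = M1 ⊕ M2, so the key drops out. Then M2 = (M1 ⊕ M2) ⊕ M1 over the first 9 bytes.
byte 0: (bd ⊕ 74) ⊕ 61 = c9 ⊕ 61 = a8
byte 1: (e9 ⊕ d8) ⊕ 67 = 31 ⊕ 67 = 56
byte 2: (3e ⊕ ff) ⊕ 65 = c1 ⊕ 65 = a4
byte 3: (33 ⊕ b2) ⊕ 6e = 81 ⊕ 6e = ef
byte 4: (18 ⊕ 5d) ⊕ 74 = 45 ⊕ 74 = 31
byte 5: (47 ⊕ a2) ⊕ 20 = e5 ⊕ 20 = c5
byte 6: (de ⊕ 5a) ⊕ 65 = 84 ⊕ 65 = e1
byte 7: (d3 ⊕ f3) ⊕ 72 = 20 ⊕ 72 = 52
byte 8: (0e ⊕ 8b) ⊕ 72 = 85 ⊕ 72 = f7

a856a4ef31c5e152f7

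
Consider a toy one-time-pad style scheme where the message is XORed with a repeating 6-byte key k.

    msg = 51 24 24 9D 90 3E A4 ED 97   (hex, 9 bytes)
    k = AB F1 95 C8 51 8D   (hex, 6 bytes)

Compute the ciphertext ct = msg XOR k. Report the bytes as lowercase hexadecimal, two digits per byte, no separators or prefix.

fad5b155c1b30f1c02

The 6-byte key repeats, so the effective keystream is ab f1 95 c8 51 8d ab f1 95.
byte 0: 51 ⊕ ab = fa
byte 1: 24 ⊕ f1 = d5
byte 2: 24 ⊕ 95 = b1
byte 3: 9d ⊕ c8 = 55
byte 4: 90 ⊕ 51 = c1
byte 5: 3e ⊕ 8d = b3
byte 6: a4 ⊕ ab = 0f
byte 7: ed ⊕ f1 = 1c
byte 8: 97 ⊕ 95 = 02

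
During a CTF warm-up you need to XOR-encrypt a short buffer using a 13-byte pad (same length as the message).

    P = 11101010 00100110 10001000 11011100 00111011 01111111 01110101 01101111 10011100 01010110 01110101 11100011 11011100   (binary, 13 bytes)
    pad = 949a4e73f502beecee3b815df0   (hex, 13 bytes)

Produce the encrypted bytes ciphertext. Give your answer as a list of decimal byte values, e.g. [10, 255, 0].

ea xor 94 = 7e
26 xor 9a = bc
88 xor 4e = c6
dc xor 73 = af
3b xor f5 = ce
7f xor 02 = 7d
75 xor be = cb
6f xor ec = 83
9c xor ee = 72
56 xor 3b = 6d
75 xor 81 = f4
e3 xor 5d = be
dc xor f0 = 2c

[126, 188, 198, 175, 206, 125, 203, 131, 114, 109, 244, 190, 44]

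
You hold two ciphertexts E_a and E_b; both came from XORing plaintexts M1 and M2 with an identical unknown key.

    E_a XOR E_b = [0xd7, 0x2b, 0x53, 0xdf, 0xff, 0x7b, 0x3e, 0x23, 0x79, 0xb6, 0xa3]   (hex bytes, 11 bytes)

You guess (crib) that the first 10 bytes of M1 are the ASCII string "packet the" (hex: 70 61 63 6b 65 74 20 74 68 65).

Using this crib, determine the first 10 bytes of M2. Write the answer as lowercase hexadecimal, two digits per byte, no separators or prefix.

Since E_a ⊕ E_b = M1 ⊕ M2, XORing with the guessed M1 bytes yields the corresponding M2 bytes: M2 = (E_a ⊕ E_b) ⊕ M1.
215 xor 112 = 167
 43 xor  97 =  74
 83 xor  99 =  48
223 xor 107 = 180
255 xor 101 = 154
123 xor 116 =  15
 62 xor  32 =  30
 35 xor 116 =  87
121 xor 104 =  17
182 xor 101 = 211

a74a30b49a0f1e5711d3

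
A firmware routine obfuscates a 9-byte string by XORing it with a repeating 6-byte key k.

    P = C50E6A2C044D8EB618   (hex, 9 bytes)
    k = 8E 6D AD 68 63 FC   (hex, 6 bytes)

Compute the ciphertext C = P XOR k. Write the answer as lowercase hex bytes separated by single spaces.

The 6-byte key repeats, so the effective keystream is 8e 6d ad 68 63 fc 8e 6d ad.
byte 0: 197 ^ 142 =  75
byte 1:  14 ^ 109 =  99
byte 2: 106 ^ 173 = 199
byte 3:  44 ^ 104 =  68
byte 4:   4 ^  99 = 103
byte 5:  77 ^ 252 = 177
byte 6: 142 ^ 142 =   0
byte 7: 182 ^ 109 = 219
byte 8:  24 ^ 173 = 181

4b 63 c7 44 67 b1 00 db b5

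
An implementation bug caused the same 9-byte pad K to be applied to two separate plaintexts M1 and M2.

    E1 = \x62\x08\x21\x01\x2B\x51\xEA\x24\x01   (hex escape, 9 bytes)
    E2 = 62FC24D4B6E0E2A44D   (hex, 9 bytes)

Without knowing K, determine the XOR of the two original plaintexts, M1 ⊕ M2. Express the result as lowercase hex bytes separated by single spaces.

00 f4 05 d5 9d b1 08 80 4c

E1 ⊕ E2 = (M1 ⊕ K) ⊕ (M2 ⊕ K) = M1 ⊕ M2 — the shared key cancels under XOR.
byte 0:  98 ⊕  98 =   0
byte 1:   8 ⊕ 252 = 244
byte 2:  33 ⊕  36 =   5
byte 3:   1 ⊕ 212 = 213
byte 4:  43 ⊕ 182 = 157
byte 5:  81 ⊕ 224 = 177
byte 6: 234 ⊕ 226 =   8
byte 7:  36 ⊕ 164 = 128
byte 8:   1 ⊕  77 =  76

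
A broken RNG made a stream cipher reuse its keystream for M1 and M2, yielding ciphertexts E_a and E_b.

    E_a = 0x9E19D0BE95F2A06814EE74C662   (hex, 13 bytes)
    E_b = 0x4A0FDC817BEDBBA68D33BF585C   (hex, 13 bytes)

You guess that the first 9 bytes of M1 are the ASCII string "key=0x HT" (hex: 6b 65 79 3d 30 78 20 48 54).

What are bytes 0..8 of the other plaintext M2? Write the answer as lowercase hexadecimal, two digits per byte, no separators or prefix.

bf737502de673b86cd

First, E_a ⊕ E_b = (M1 ⊕ K) ⊕ (M2 ⊕ K) = M1 ⊕ M2, so the key drops out. Then M2 = (M1 ⊕ M2) ⊕ M1 over the first 9 bytes.
byte 0: (9e ^ 4a) ^ 6b = d4 ^ 6b = bf
byte 1: (19 ^ 0f) ^ 65 = 16 ^ 65 = 73
byte 2: (d0 ^ dc) ^ 79 = 0c ^ 79 = 75
byte 3: (be ^ 81) ^ 3d = 3f ^ 3d = 02
byte 4: (95 ^ 7b) ^ 30 = ee ^ 30 = de
byte 5: (f2 ^ ed) ^ 78 = 1f ^ 78 = 67
byte 6: (a0 ^ bb) ^ 20 = 1b ^ 20 = 3b
byte 7: (68 ^ a6) ^ 48 = ce ^ 48 = 86
byte 8: (14 ^ 8d) ^ 54 = 99 ^ 54 = cd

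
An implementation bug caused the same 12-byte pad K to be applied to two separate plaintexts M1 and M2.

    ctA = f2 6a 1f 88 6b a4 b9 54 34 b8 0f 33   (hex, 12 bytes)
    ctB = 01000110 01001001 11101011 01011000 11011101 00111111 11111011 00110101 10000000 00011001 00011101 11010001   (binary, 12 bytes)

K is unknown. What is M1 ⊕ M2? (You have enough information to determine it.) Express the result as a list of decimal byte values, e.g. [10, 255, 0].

[180, 35, 244, 208, 182, 155, 66, 97, 180, 161, 18, 226]

ctA ⊕ ctB = (M1 ⊕ K) ⊕ (M2 ⊕ K) = M1 ⊕ M2 — the shared key cancels under XOR.
byte 0: f2 xor 46 = b4
byte 1: 6a xor 49 = 23
byte 2: 1f xor eb = f4
byte 3: 88 xor 58 = d0
byte 4: 6b xor dd = b6
byte 5: a4 xor 3f = 9b
byte 6: b9 xor fb = 42
byte 7: 54 xor 35 = 61
byte 8: 34 xor 80 = b4
byte 9: b8 xor 19 = a1
byte 10: 0f xor 1d = 12
byte 11: 33 xor d1 = e2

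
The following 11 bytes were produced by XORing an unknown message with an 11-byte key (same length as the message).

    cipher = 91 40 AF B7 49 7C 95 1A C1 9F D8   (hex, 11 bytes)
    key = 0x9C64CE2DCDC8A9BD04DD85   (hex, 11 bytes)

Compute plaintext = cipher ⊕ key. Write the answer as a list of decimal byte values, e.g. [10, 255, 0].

XOR is its own inverse, so applying the key byte-wise gives the result directly.
91 ^ 9c = 0d
40 ^ 64 = 24
af ^ ce = 61
b7 ^ 2d = 9a
49 ^ cd = 84
7c ^ c8 = b4
95 ^ a9 = 3c
1a ^ bd = a7
c1 ^ 04 = c5
9f ^ dd = 42
d8 ^ 85 = 5d

[13, 36, 97, 154, 132, 180, 60, 167, 197, 66, 93]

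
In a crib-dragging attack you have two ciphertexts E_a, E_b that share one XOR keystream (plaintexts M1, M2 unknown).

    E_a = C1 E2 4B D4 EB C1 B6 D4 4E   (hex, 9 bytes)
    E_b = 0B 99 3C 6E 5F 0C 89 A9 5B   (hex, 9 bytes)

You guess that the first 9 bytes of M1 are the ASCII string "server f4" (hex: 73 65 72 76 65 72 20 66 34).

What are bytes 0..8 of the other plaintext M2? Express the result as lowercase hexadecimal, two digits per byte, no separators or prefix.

b91e05ccd1bf1f1b21

First, E_a ⊕ E_b = (M1 ⊕ K) ⊕ (M2 ⊕ K) = M1 ⊕ M2, so the key drops out. Then M2 = (M1 ⊕ M2) ⊕ M1 over the first 9 bytes.
byte 0: (c1 ⊕ 0b) ⊕ 73 = ca ⊕ 73 = b9
byte 1: (e2 ⊕ 99) ⊕ 65 = 7b ⊕ 65 = 1e
byte 2: (4b ⊕ 3c) ⊕ 72 = 77 ⊕ 72 = 05
byte 3: (d4 ⊕ 6e) ⊕ 76 = ba ⊕ 76 = cc
byte 4: (eb ⊕ 5f) ⊕ 65 = b4 ⊕ 65 = d1
byte 5: (c1 ⊕ 0c) ⊕ 72 = cd ⊕ 72 = bf
byte 6: (b6 ⊕ 89) ⊕ 20 = 3f ⊕ 20 = 1f
byte 7: (d4 ⊕ a9) ⊕ 66 = 7d ⊕ 66 = 1b
byte 8: (4e ⊕ 5b) ⊕ 34 = 15 ⊕ 34 = 21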